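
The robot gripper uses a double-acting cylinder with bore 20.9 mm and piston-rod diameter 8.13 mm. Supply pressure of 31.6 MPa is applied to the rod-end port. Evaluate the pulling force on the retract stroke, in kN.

Rod-side annular area A_ann = π/4 × (20.9² − 8.13²) = 291.2 mm^2
On retraction the pressure acts on the annular area (bore minus rod).
F = P × A_ann

F ≈ 9.20 kN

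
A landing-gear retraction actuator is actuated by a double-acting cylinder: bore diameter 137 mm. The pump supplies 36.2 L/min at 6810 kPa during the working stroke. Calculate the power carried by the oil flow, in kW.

W ≈ 4.11 kW

Hydraulic power = P × Q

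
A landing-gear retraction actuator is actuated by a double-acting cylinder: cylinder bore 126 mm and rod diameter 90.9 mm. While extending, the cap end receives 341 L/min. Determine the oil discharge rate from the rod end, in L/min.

Q_out ≈ 164 L/min

Cap-side area A_cap = π/4 × (126 mm)² = 12470 mm^2
Rod-side annular area A_ann = π/4 × (126² − 90.9²) = 5979 mm^2
Piston speed v = Q_in/A_cap; rod-end outflow Q_out = v × A_ann = Q_in × A_ann/A_cap.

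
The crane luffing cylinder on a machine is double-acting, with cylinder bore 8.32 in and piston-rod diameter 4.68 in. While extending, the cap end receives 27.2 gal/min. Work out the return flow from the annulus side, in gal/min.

Q_out ≈ 18.6 gal/min

Cap-side area A_cap = π/4 × (8.32 in)² = 54.37 in^2
Rod-side annular area A_ann = π/4 × (8.32² − 4.68²) = 37.17 in^2
Piston speed v = Q_in/A_cap; rod-end outflow Q_out = v × A_ann = Q_in × A_ann/A_cap.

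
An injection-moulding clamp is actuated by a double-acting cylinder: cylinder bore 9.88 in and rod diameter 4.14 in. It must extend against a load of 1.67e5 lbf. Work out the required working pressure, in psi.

P ≈ 2180 psi

Cap-side area A_cap = π/4 × (9.88 in)² = 76.67 in^2
P = F / A = 1.67e5 lbf / A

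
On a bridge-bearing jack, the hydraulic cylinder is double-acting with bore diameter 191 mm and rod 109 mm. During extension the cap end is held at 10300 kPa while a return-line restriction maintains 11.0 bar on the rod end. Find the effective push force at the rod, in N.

Cap-side area A_cap = π/4 × (191 mm)² = 28650 mm^2
Rod-side annular area A_ann = π/4 × (191² − 109²) = 19320 mm^2
Net thrust = P_cap·A_cap − P_rod·A_ann = 2.951e5 N − 21250 N

F ≈ 2.74e5 N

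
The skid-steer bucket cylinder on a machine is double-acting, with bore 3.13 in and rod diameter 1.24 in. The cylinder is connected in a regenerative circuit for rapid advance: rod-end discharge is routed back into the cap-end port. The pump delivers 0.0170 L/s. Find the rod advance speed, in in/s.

In regeneration the rod-end outflow joins the pump flow into the cap end, so the net volume the pump must supply per unit advance equals the rod cross-section area.
Rod cross-section A_rod = π/4 × (1.24 in)² = 1.208 in^2
v = Q_pump / A_rod

v ≈ 0.859 in/s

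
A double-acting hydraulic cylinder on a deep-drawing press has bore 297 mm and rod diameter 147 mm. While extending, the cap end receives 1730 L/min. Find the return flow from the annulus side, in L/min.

Cap-side area A_cap = π/4 × (297 mm)² = 69280 mm^2
Rod-side annular area A_ann = π/4 × (297² − 147²) = 52310 mm^2
Piston speed v = Q_in/A_cap; rod-end outflow Q_out = v × A_ann = Q_in × A_ann/A_cap.

Q_out ≈ 1310 L/min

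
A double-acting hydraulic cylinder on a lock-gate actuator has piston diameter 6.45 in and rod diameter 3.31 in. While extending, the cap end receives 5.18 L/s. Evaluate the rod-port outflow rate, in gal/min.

Cap-side area A_cap = π/4 × (6.45 in)² = 32.67 in^2
Rod-side annular area A_ann = π/4 × (6.45² − 3.31²) = 24.07 in^2
Piston speed v = Q_in/A_cap; rod-end outflow Q_out = v × A_ann = Q_in × A_ann/A_cap.

Q_out ≈ 60.5 gal/min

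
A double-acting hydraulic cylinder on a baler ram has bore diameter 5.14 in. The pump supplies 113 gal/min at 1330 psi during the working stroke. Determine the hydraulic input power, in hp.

W ≈ 87.7 hp

Hydraulic power = P × Q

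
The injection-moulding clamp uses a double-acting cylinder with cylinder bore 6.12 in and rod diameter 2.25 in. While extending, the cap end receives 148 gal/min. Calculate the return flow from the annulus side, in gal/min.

Cap-side area A_cap = π/4 × (6.12 in)² = 29.42 in^2
Rod-side annular area A_ann = π/4 × (6.12² − 2.25²) = 25.44 in^2
Piston speed v = Q_in/A_cap; rod-end outflow Q_out = v × A_ann = Q_in × A_ann/A_cap.

Q_out ≈ 128 gal/min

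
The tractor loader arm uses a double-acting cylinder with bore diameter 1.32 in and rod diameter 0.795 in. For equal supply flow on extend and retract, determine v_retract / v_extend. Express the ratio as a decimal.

v_ret/v_ext ≈ 1.57

Cap-side area A_cap = π/4 × (1.32 in)² = 1.368 in^2
Rod-side annular area A_ann = π/4 × (1.32² − 0.795²) = 0.8721 in^2
For equal Q, v ∝ 1/A, so v_ret/v_ext = A_cap/A_ann.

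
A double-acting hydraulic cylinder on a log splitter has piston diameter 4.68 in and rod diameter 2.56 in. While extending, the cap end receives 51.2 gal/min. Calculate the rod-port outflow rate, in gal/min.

Cap-side area A_cap = π/4 × (4.68 in)² = 17.20 in^2
Rod-side annular area A_ann = π/4 × (4.68² − 2.56²) = 12.05 in^2
Piston speed v = Q_in/A_cap; rod-end outflow Q_out = v × A_ann = Q_in × A_ann/A_cap.

Q_out ≈ 35.9 gal/min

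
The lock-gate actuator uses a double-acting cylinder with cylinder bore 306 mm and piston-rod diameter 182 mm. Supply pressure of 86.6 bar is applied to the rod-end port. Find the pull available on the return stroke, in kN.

Rod-side annular area A_ann = π/4 × (306² − 182²) = 47530 mm^2
On retraction the pressure acts on the annular area (bore minus rod).
F = P × A_ann

F ≈ 412 kN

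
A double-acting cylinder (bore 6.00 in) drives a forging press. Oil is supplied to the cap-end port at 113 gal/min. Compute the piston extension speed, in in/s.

v ≈ 15.4 in/s

Cap-side area A_cap = π/4 × (6.00 in)² = 28.27 in^2
v = Q / A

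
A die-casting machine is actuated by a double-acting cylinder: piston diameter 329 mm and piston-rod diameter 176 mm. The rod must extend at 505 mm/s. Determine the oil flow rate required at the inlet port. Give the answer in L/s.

Cap-side area A_cap = π/4 × (329 mm)² = 85010 mm^2
Q = A × v

Q ≈ 42.9 L/s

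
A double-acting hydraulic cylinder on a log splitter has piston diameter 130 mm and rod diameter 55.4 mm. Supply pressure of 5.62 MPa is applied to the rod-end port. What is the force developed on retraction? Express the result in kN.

Rod-side annular area A_ann = π/4 × (130² − 55.4²) = 10860 mm^2
On retraction the pressure acts on the annular area (bore minus rod).
F = P × A_ann

F ≈ 61.0 kN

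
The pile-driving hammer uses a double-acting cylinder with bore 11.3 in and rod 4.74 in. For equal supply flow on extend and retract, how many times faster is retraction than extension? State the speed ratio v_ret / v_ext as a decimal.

v_ret/v_ext ≈ 1.21

Cap-side area A_cap = π/4 × (11.3 in)² = 100.3 in^2
Rod-side annular area A_ann = π/4 × (11.3² − 4.74²) = 82.64 in^2
For equal Q, v ∝ 1/A, so v_ret/v_ext = A_cap/A_ann.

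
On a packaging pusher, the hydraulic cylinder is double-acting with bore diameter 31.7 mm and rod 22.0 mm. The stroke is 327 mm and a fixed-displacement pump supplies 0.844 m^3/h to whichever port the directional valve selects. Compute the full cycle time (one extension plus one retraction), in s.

t ≈ 1.67 s

Cap-side area A_cap = π/4 × (31.7 mm)² = 789.2 mm^2
Rod-side annular area A_ann = π/4 × (31.7² − 22.0²) = 409.1 mm^2
t_ext = A_cap·L/Q = 1.101 s
t_ret = A_ann·L/Q = 0.5706 s
t_cycle = t_ext + t_ret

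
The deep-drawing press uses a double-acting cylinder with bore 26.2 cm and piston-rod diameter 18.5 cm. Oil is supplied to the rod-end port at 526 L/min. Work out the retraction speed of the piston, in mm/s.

v ≈ 324 mm/s

Rod-side annular area A_ann = π/4 × (26.2² − 18.5²) = 270.3 cm^2
Flow into the rod-end port fills the annular volume.
v = Q / A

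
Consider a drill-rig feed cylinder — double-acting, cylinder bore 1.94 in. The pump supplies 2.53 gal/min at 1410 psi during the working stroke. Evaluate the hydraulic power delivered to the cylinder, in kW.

Hydraulic power = P × Q

W ≈ 1.55 kW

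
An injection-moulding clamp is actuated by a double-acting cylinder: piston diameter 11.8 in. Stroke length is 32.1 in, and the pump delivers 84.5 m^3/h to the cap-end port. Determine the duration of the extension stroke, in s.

t ≈ 2.45 s

Cap-side area A_cap = π/4 × (11.8 in)² = 109.4 in^2
Swept volume V = A × L; t = V / Q = A·L / Q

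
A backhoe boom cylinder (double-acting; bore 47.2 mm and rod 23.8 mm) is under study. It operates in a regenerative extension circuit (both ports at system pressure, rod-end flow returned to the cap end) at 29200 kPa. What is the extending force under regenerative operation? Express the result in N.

F ≈ 13000 N

With equal pressure on both faces, forces on the annular region cancel; the net push is pressure × rod cross-section.
Rod cross-section A_rod = π/4 × (23.8 mm)² = 444.9 mm^2
F = P × A_rod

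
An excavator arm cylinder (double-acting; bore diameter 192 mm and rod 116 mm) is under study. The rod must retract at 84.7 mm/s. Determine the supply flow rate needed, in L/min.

Rod-side annular area A_ann = π/4 × (192² − 116²) = 18380 mm^2
Q = A × v

Q ≈ 93.4 L/min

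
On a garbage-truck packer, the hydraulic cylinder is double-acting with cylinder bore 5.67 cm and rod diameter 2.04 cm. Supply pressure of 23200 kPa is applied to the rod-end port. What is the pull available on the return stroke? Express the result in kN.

F ≈ 51.0 kN

Rod-side annular area A_ann = π/4 × (5.67² − 2.04²) = 21.98 cm^2
On retraction the pressure acts on the annular area (bore minus rod).
F = P × A_ann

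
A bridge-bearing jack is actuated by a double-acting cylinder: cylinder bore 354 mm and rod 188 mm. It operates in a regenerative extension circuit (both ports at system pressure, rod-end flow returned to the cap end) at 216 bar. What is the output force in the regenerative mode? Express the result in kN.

With equal pressure on both faces, forces on the annular region cancel; the net push is pressure × rod cross-section.
Rod cross-section A_rod = π/4 × (188 mm)² = 27760 mm^2
F = P × A_rod

F ≈ 600 kN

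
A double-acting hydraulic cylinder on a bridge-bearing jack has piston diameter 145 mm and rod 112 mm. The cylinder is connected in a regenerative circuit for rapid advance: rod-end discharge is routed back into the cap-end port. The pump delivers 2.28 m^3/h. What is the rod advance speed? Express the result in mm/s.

v ≈ 64.3 mm/s

In regeneration the rod-end outflow joins the pump flow into the cap end, so the net volume the pump must supply per unit advance equals the rod cross-section area.
Rod cross-section A_rod = π/4 × (112 mm)² = 9852 mm^2
v = Q_pump / A_rod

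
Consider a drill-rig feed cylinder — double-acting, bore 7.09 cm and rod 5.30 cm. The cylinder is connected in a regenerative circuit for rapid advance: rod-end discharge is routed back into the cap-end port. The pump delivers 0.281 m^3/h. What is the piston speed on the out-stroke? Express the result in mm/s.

In regeneration the rod-end outflow joins the pump flow into the cap end, so the net volume the pump must supply per unit advance equals the rod cross-section area.
Rod cross-section A_rod = π/4 × (5.30 cm)² = 22.06 cm^2
v = Q_pump / A_rod

v ≈ 35.4 mm/s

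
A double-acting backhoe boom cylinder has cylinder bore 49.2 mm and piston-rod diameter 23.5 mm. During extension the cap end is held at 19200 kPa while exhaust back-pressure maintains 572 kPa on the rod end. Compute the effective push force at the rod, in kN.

F ≈ 35.7 kN

Cap-side area A_cap = π/4 × (49.2 mm)² = 1901 mm^2
Rod-side annular area A_ann = π/4 × (49.2² − 23.5²) = 1467 mm^2
Net thrust = P_cap·A_cap − P_rod·A_ann = 36.50 kN − 0.8394 kN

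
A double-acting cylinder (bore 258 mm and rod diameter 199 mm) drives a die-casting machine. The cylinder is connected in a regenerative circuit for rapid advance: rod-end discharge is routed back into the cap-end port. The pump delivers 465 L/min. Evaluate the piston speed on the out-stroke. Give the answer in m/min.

v ≈ 15.0 m/min

In regeneration the rod-end outflow joins the pump flow into the cap end, so the net volume the pump must supply per unit advance equals the rod cross-section area.
Rod cross-section A_rod = π/4 × (199 mm)² = 31100 mm^2
v = Q_pump / A_rod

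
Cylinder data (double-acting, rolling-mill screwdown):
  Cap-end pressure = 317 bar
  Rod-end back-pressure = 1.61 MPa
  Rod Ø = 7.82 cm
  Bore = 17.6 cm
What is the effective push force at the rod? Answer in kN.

Cap-side area A_cap = π/4 × (17.6 cm)² = 243.3 cm^2
Rod-side annular area A_ann = π/4 × (17.6² − 7.82²) = 195.3 cm^2
Net thrust = P_cap·A_cap − P_rod·A_ann = 771.2 kN − 31.44 kN

F ≈ 740 kN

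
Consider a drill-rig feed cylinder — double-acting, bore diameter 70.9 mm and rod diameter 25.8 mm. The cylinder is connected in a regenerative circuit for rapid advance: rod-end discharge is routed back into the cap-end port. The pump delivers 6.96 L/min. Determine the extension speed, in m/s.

v ≈ 0.222 m/s

In regeneration the rod-end outflow joins the pump flow into the cap end, so the net volume the pump must supply per unit advance equals the rod cross-section area.
Rod cross-section A_rod = π/4 × (25.8 mm)² = 522.8 mm^2
v = Q_pump / A_rod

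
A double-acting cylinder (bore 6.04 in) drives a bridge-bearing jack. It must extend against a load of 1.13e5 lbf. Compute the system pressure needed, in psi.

Cap-side area A_cap = π/4 × (6.04 in)² = 28.65 in^2
P = F / A = 1.13e5 lbf / A

P ≈ 3940 psi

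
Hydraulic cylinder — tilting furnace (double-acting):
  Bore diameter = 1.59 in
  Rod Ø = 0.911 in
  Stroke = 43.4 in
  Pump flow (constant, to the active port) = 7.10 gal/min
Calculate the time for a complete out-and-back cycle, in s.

Cap-side area A_cap = π/4 × (1.59 in)² = 1.986 in^2
Rod-side annular area A_ann = π/4 × (1.59² − 0.911²) = 1.334 in^2
t_ext = A_cap·L/Q = 3.152 s
t_ret = A_ann·L/Q = 2.118 s
t_cycle = t_ext + t_ret

t ≈ 5.27 s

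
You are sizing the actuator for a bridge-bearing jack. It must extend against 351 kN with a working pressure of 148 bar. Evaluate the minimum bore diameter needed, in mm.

Extension force acts on the full piston face: F = P × (π/4)D².
D = √(4F / (πP)) = √(4 × 351 kN / (π × 148 bar))

D ≈ 174 mm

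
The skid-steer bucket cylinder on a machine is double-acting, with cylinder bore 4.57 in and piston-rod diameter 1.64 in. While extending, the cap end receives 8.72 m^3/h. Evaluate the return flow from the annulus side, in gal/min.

Q_out ≈ 33.4 gal/min

Cap-side area A_cap = π/4 × (4.57 in)² = 16.40 in^2
Rod-side annular area A_ann = π/4 × (4.57² − 1.64²) = 14.29 in^2
Piston speed v = Q_in/A_cap; rod-end outflow Q_out = v × A_ann = Q_in × A_ann/A_cap.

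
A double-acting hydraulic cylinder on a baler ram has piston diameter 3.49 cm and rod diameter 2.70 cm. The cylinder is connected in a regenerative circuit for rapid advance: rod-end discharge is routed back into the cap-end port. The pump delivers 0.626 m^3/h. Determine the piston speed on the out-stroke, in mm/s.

v ≈ 304 mm/s

In regeneration the rod-end outflow joins the pump flow into the cap end, so the net volume the pump must supply per unit advance equals the rod cross-section area.
Rod cross-section A_rod = π/4 × (2.70 cm)² = 5.726 cm^2
v = Q_pump / A_rod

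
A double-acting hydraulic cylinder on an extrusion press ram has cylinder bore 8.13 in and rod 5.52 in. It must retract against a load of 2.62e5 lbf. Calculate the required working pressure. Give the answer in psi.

P ≈ 9360 psi

Rod-side annular area A_ann = π/4 × (8.13² − 5.52²) = 27.98 in^2
Retraction: pressure acts on the annular area.
P = F / A = 2.62e5 lbf / A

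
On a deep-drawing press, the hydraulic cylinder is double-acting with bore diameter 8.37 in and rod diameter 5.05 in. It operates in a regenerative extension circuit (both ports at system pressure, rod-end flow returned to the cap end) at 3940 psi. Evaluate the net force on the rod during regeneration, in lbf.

F ≈ 78900 lbf

With equal pressure on both faces, forces on the annular region cancel; the net push is pressure × rod cross-section.
Rod cross-section A_rod = π/4 × (5.05 in)² = 20.03 in^2
F = P × A_rod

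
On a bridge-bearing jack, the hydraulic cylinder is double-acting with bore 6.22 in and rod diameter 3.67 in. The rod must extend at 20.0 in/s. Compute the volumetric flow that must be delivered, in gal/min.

Cap-side area A_cap = π/4 × (6.22 in)² = 30.39 in^2
Q = A × v

Q ≈ 158 gal/min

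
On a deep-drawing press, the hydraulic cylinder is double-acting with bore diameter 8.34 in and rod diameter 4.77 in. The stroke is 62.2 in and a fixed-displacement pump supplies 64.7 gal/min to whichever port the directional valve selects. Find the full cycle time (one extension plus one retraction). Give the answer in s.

Cap-side area A_cap = π/4 × (8.34 in)² = 54.63 in^2
Rod-side annular area A_ann = π/4 × (8.34² − 4.77²) = 36.76 in^2
t_ext = A_cap·L/Q = 13.64 s
t_ret = A_ann·L/Q = 9.179 s
t_cycle = t_ext + t_ret

t ≈ 22.8 s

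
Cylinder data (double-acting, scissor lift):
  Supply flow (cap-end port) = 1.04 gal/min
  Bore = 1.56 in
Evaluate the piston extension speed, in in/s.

v ≈ 2.09 in/s

Cap-side area A_cap = π/4 × (1.56 in)² = 1.911 in^2
v = Q / A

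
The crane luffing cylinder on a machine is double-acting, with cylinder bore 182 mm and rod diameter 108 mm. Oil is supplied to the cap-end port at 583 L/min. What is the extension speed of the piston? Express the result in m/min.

Cap-side area A_cap = π/4 × (182 mm)² = 26020 mm^2
v = Q / A

v ≈ 22.4 m/min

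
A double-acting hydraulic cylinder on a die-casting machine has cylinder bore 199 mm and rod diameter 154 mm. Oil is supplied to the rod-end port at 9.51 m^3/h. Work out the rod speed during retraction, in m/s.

v ≈ 0.212 m/s

Rod-side annular area A_ann = π/4 × (199² − 154²) = 12480 mm^2
Flow into the rod-end port fills the annular volume.
v = Q / A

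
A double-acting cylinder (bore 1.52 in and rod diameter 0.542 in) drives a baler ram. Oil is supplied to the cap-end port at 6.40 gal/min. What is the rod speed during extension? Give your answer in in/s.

Cap-side area A_cap = π/4 × (1.52 in)² = 1.815 in^2
v = Q / A

v ≈ 13.6 in/s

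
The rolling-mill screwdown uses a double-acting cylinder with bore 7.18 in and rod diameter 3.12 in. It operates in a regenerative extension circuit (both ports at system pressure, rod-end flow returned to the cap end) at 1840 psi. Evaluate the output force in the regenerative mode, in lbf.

With equal pressure on both faces, forces on the annular region cancel; the net push is pressure × rod cross-section.
Rod cross-section A_rod = π/4 × (3.12 in)² = 7.645 in^2
F = P × A_rod

F ≈ 14100 lbf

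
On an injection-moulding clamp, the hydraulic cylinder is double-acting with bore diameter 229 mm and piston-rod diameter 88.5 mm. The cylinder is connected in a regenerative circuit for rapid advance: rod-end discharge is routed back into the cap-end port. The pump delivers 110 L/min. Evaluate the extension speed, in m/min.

In regeneration the rod-end outflow joins the pump flow into the cap end, so the net volume the pump must supply per unit advance equals the rod cross-section area.
Rod cross-section A_rod = π/4 × (88.5 mm)² = 6151 mm^2
v = Q_pump / A_rod

v ≈ 17.9 m/min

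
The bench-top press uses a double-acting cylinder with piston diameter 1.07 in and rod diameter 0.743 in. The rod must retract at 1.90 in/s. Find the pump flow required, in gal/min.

Rod-side annular area A_ann = π/4 × (1.07² − 0.743²) = 0.4656 in^2
Q = A × v

Q ≈ 0.230 gal/min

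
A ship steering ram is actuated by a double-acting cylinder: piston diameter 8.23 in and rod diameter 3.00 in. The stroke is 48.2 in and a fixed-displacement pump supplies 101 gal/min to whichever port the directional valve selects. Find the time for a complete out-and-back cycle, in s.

Cap-side area A_cap = π/4 × (8.23 in)² = 53.20 in^2
Rod-side annular area A_ann = π/4 × (8.23² − 3.00²) = 46.13 in^2
t_ext = A_cap·L/Q = 6.594 s
t_ret = A_ann·L/Q = 5.718 s
t_cycle = t_ext + t_ret

t ≈ 12.3 s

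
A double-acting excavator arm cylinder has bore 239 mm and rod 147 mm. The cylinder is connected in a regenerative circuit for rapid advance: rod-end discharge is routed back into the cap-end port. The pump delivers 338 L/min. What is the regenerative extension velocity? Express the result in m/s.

In regeneration the rod-end outflow joins the pump flow into the cap end, so the net volume the pump must supply per unit advance equals the rod cross-section area.
Rod cross-section A_rod = π/4 × (147 mm)² = 16970 mm^2
v = Q_pump / A_rod

v ≈ 0.332 m/s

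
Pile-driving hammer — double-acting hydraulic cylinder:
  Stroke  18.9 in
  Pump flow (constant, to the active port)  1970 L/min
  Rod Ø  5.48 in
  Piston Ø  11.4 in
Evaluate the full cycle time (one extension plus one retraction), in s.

Cap-side area A_cap = π/4 × (11.4 in)² = 102.1 in^2
Rod-side annular area A_ann = π/4 × (11.4² − 5.48²) = 78.48 in^2
t_ext = A_cap·L/Q = 0.9628 s
t_ret = A_ann·L/Q = 0.7403 s
t_cycle = t_ext + t_ret

t ≈ 1.70 s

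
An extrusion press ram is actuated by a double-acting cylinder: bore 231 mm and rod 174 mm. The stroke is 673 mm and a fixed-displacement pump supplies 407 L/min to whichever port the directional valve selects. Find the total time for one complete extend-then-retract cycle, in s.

t ≈ 5.96 s

Cap-side area A_cap = π/4 × (231 mm)² = 41910 mm^2
Rod-side annular area A_ann = π/4 × (231² − 174²) = 18130 mm^2
t_ext = A_cap·L/Q = 4.158 s
t_ret = A_ann·L/Q = 1.799 s
t_cycle = t_ext + t_ret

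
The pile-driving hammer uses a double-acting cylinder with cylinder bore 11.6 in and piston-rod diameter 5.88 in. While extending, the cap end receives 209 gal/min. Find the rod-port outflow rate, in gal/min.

Cap-side area A_cap = π/4 × (11.6 in)² = 105.7 in^2
Rod-side annular area A_ann = π/4 × (11.6² − 5.88²) = 78.53 in^2
Piston speed v = Q_in/A_cap; rod-end outflow Q_out = v × A_ann = Q_in × A_ann/A_cap.

Q_out ≈ 155 gal/min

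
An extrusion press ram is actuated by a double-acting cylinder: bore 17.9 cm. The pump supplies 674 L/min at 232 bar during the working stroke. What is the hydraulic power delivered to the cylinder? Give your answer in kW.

W ≈ 261 kW

Hydraulic power = P × Q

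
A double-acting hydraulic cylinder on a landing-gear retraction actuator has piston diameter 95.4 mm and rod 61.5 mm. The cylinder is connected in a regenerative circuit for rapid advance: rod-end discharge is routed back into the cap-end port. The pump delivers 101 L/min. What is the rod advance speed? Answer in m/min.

In regeneration the rod-end outflow joins the pump flow into the cap end, so the net volume the pump must supply per unit advance equals the rod cross-section area.
Rod cross-section A_rod = π/4 × (61.5 mm)² = 2971 mm^2
v = Q_pump / A_rod

v ≈ 34.0 m/min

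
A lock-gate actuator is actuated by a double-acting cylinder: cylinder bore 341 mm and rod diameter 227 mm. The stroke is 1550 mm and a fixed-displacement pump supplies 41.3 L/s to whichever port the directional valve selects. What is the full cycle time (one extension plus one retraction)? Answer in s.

Cap-side area A_cap = π/4 × (341 mm)² = 91330 mm^2
Rod-side annular area A_ann = π/4 × (341² − 227²) = 50860 mm^2
t_ext = A_cap·L/Q = 3.428 s
t_ret = A_ann·L/Q = 1.909 s
t_cycle = t_ext + t_ret

t ≈ 5.34 s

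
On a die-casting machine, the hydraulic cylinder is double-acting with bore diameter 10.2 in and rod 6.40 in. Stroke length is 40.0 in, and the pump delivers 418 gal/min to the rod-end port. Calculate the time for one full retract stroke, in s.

t ≈ 1.23 s

Rod-side annular area A_ann = π/4 × (10.2² − 6.40²) = 49.54 in^2
Swept volume V = A × L; t = V / Q = A·L / Q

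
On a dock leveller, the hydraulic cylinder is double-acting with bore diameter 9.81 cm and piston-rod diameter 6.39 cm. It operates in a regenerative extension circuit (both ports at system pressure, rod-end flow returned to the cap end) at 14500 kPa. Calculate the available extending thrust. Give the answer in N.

With equal pressure on both faces, forces on the annular region cancel; the net push is pressure × rod cross-section.
Rod cross-section A_rod = π/4 × (6.39 cm)² = 32.07 cm^2
F = P × A_rod

F ≈ 46500 N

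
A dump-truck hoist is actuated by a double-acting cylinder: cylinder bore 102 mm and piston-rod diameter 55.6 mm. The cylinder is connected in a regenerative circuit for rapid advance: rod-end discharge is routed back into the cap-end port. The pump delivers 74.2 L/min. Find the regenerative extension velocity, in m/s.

v ≈ 0.509 m/s

In regeneration the rod-end outflow joins the pump flow into the cap end, so the net volume the pump must supply per unit advance equals the rod cross-section area.
Rod cross-section A_rod = π/4 × (55.6 mm)² = 2428 mm^2
v = Q_pump / A_rod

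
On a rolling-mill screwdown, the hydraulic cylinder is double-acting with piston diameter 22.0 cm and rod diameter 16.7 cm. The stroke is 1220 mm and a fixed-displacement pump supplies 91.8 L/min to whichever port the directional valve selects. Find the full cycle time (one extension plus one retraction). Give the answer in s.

t ≈ 43.2 s

Cap-side area A_cap = π/4 × (22.0 cm)² = 380.1 cm^2
Rod-side annular area A_ann = π/4 × (22.0² − 16.7²) = 161.1 cm^2
t_ext = A_cap·L/Q = 30.31 s
t_ret = A_ann·L/Q = 12.85 s
t_cycle = t_ext + t_ret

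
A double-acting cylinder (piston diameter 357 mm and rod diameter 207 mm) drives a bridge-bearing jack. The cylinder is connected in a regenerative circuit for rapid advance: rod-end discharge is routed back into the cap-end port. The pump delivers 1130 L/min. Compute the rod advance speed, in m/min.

v ≈ 33.6 m/min

In regeneration the rod-end outflow joins the pump flow into the cap end, so the net volume the pump must supply per unit advance equals the rod cross-section area.
Rod cross-section A_rod = π/4 × (207 mm)² = 33650 mm^2
v = Q_pump / A_rod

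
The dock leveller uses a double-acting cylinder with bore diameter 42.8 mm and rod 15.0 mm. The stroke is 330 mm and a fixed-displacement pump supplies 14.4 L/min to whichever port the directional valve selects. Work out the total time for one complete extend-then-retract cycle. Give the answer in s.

Cap-side area A_cap = π/4 × (42.8 mm)² = 1439 mm^2
Rod-side annular area A_ann = π/4 × (42.8² − 15.0²) = 1262 mm^2
t_ext = A_cap·L/Q = 1.978 s
t_ret = A_ann·L/Q = 1.735 s
t_cycle = t_ext + t_ret

t ≈ 3.71 s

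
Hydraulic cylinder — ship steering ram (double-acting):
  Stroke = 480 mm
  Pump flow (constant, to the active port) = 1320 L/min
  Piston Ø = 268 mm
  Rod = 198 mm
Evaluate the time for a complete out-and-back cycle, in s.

Cap-side area A_cap = π/4 × (268 mm)² = 56410 mm^2
Rod-side annular area A_ann = π/4 × (268² − 198²) = 25620 mm^2
t_ext = A_cap·L/Q = 1.231 s
t_ret = A_ann·L/Q = 0.5590 s
t_cycle = t_ext + t_ret

t ≈ 1.79 s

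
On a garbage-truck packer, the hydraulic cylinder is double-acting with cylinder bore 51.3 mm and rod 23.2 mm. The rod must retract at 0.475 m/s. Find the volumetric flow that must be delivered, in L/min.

Rod-side annular area A_ann = π/4 × (51.3² − 23.2²) = 1644 mm^2
Q = A × v

Q ≈ 46.9 L/min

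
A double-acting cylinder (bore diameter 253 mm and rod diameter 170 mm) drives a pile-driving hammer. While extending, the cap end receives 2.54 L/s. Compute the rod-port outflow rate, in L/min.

Q_out ≈ 83.6 L/min

Cap-side area A_cap = π/4 × (253 mm)² = 50270 mm^2
Rod-side annular area A_ann = π/4 × (253² − 170²) = 27570 mm^2
Piston speed v = Q_in/A_cap; rod-end outflow Q_out = v × A_ann = Q_in × A_ann/A_cap.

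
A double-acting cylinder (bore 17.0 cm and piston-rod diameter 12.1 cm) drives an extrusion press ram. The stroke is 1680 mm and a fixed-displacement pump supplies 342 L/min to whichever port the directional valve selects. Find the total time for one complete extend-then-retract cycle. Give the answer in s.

Cap-side area A_cap = π/4 × (17.0 cm)² = 227.0 cm^2
Rod-side annular area A_ann = π/4 × (17.0² − 12.1²) = 112.0 cm^2
t_ext = A_cap·L/Q = 6.690 s
t_ret = A_ann·L/Q = 3.301 s
t_cycle = t_ext + t_ret

t ≈ 9.99 s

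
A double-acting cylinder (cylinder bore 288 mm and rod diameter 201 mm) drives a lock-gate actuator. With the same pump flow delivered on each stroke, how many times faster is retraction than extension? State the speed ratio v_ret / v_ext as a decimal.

v_ret/v_ext ≈ 1.95

Cap-side area A_cap = π/4 × (288 mm)² = 65140 mm^2
Rod-side annular area A_ann = π/4 × (288² − 201²) = 33410 mm^2
For equal Q, v ∝ 1/A, so v_ret/v_ext = A_cap/A_ann.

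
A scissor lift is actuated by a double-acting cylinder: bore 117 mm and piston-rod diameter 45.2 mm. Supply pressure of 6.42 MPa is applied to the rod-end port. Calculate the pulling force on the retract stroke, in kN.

F ≈ 58.7 kN

Rod-side annular area A_ann = π/4 × (117² − 45.2²) = 9147 mm^2
On retraction the pressure acts on the annular area (bore minus rod).
F = P × A_ann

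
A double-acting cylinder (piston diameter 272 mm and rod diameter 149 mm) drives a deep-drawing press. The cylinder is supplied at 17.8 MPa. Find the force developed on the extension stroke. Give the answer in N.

F ≈ 1.03e6 N

Cap-side area A_cap = π/4 × (272 mm)² = 58110 mm^2
F = P × A_cap = 17.8 MPa × A_cap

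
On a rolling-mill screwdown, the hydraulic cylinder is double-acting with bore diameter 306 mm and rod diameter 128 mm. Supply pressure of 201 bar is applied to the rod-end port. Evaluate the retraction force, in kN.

F ≈ 1220 kN

Rod-side annular area A_ann = π/4 × (306² − 128²) = 60670 mm^2
On retraction the pressure acts on the annular area (bore minus rod).
F = P × A_ann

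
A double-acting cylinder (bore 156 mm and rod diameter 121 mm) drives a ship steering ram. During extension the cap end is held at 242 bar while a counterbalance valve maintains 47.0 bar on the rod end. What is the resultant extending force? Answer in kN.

Cap-side area A_cap = π/4 × (156 mm)² = 19110 mm^2
Rod-side annular area A_ann = π/4 × (156² − 121²) = 7614 mm^2
Net thrust = P_cap·A_cap − P_rod·A_ann = 462.5 kN − 35.79 kN

F ≈ 427 kN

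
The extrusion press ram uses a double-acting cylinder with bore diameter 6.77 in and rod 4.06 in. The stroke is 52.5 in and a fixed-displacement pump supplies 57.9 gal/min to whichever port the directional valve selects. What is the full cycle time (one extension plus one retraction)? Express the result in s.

Cap-side area A_cap = π/4 × (6.77 in)² = 36.00 in^2
Rod-side annular area A_ann = π/4 × (6.77² − 4.06²) = 23.05 in^2
t_ext = A_cap·L/Q = 8.478 s
t_ret = A_ann·L/Q = 5.429 s
t_cycle = t_ext + t_ret

t ≈ 13.9 s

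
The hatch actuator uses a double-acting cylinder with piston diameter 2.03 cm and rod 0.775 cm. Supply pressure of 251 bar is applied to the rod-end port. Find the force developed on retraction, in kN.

Rod-side annular area A_ann = π/4 × (2.03² − 0.775²) = 2.765 cm^2
On retraction the pressure acts on the annular area (bore minus rod).
F = P × A_ann

F ≈ 6.94 kN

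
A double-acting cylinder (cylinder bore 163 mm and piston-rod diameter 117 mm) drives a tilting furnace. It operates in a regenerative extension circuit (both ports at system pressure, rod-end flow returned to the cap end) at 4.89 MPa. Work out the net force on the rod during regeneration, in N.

F ≈ 52600 N

With equal pressure on both faces, forces on the annular region cancel; the net push is pressure × rod cross-section.
Rod cross-section A_rod = π/4 × (117 mm)² = 10750 mm^2
F = P × A_rod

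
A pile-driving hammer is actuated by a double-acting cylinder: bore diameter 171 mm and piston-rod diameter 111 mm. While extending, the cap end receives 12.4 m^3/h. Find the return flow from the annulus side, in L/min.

Cap-side area A_cap = π/4 × (171 mm)² = 22970 mm^2
Rod-side annular area A_ann = π/4 × (171² − 111²) = 13290 mm^2
Piston speed v = Q_in/A_cap; rod-end outflow Q_out = v × A_ann = Q_in × A_ann/A_cap.

Q_out ≈ 120 L/min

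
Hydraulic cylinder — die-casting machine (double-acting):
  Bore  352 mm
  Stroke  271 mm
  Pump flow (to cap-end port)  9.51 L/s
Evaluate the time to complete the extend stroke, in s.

Cap-side area A_cap = π/4 × (352 mm)² = 97310 mm^2
Swept volume V = A × L; t = V / Q = A·L / Q

t ≈ 2.77 s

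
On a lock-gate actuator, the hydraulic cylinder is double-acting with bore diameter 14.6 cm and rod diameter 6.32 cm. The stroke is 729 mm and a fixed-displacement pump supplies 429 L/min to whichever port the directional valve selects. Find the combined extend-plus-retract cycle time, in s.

t ≈ 3.09 s

Cap-side area A_cap = π/4 × (14.6 cm)² = 167.4 cm^2
Rod-side annular area A_ann = π/4 × (14.6² − 6.32²) = 136.0 cm^2
t_ext = A_cap·L/Q = 1.707 s
t_ret = A_ann·L/Q = 1.387 s
t_cycle = t_ext + t_ret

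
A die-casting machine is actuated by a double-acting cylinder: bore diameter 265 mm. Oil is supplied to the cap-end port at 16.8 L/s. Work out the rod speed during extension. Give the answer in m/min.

v ≈ 18.3 m/min

Cap-side area A_cap = π/4 × (265 mm)² = 55150 mm^2
v = Q / A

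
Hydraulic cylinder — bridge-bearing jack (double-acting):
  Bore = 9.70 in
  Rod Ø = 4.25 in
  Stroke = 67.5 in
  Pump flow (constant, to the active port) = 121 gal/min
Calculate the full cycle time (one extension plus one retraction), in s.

Cap-side area A_cap = π/4 × (9.70 in)² = 73.90 in^2
Rod-side annular area A_ann = π/4 × (9.70² − 4.25²) = 59.71 in^2
t_ext = A_cap·L/Q = 10.71 s
t_ret = A_ann·L/Q = 8.652 s
t_cycle = t_ext + t_ret

t ≈ 19.4 s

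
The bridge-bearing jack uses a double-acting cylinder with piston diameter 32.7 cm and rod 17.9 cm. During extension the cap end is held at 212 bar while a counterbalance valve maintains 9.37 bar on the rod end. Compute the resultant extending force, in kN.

F ≈ 1730 kN

Cap-side area A_cap = π/4 × (32.7 cm)² = 839.8 cm^2
Rod-side annular area A_ann = π/4 × (32.7² − 17.9²) = 588.2 cm^2
Net thrust = P_cap·A_cap − P_rod·A_ann = 1780 kN − 55.11 kN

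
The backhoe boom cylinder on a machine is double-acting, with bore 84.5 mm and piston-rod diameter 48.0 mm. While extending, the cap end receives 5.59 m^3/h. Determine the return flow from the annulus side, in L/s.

Cap-side area A_cap = π/4 × (84.5 mm)² = 5608 mm^2
Rod-side annular area A_ann = π/4 × (84.5² − 48.0²) = 3798 mm^2
Piston speed v = Q_in/A_cap; rod-end outflow Q_out = v × A_ann = Q_in × A_ann/A_cap.

Q_out ≈ 1.05 L/s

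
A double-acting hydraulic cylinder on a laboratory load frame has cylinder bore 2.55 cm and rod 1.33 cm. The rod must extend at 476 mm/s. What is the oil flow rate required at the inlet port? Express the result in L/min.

Q ≈ 14.6 L/min

Cap-side area A_cap = π/4 × (2.55 cm)² = 5.107 cm^2
Q = A × v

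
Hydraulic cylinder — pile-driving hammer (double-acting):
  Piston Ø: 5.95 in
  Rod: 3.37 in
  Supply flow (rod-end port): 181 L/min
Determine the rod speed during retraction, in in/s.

Rod-side annular area A_ann = π/4 × (5.95² − 3.37²) = 18.89 in^2
Flow into the rod-end port fills the annular volume.
v = Q / A

v ≈ 9.75 in/s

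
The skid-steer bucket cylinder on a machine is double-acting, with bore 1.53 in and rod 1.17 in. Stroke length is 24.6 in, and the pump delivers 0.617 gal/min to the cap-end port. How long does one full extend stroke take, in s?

t ≈ 19.0 s

Cap-side area A_cap = π/4 × (1.53 in)² = 1.839 in^2
Swept volume V = A × L; t = V / Q = A·L / Q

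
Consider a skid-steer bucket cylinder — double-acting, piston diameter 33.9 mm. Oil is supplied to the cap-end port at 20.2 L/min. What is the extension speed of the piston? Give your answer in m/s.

v ≈ 0.373 m/s

Cap-side area A_cap = π/4 × (33.9 mm)² = 902.6 mm^2
v = Q / A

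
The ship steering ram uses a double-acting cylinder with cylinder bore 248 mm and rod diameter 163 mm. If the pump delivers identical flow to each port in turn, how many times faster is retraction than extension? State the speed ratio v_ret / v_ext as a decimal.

Cap-side area A_cap = π/4 × (248 mm)² = 48310 mm^2
Rod-side annular area A_ann = π/4 × (248² − 163²) = 27440 mm^2
For equal Q, v ∝ 1/A, so v_ret/v_ext = A_cap/A_ann.

v_ret/v_ext ≈ 1.76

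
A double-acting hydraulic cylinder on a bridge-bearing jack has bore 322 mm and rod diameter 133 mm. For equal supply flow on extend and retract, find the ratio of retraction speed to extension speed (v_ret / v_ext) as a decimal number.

Cap-side area A_cap = π/4 × (322 mm)² = 81430 mm^2
Rod-side annular area A_ann = π/4 × (322² − 133²) = 67540 mm^2
For equal Q, v ∝ 1/A, so v_ret/v_ext = A_cap/A_ann.

v_ret/v_ext ≈ 1.21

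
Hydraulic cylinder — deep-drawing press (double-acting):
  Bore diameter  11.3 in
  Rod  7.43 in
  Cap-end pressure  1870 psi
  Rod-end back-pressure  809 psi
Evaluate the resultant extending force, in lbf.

F ≈ 1.41e5 lbf

Cap-side area A_cap = π/4 × (11.3 in)² = 100.3 in^2
Rod-side annular area A_ann = π/4 × (11.3² − 7.43²) = 56.93 in^2
Net thrust = P_cap·A_cap − P_rod·A_ann = 1.875e5 lbf − 46060 lbf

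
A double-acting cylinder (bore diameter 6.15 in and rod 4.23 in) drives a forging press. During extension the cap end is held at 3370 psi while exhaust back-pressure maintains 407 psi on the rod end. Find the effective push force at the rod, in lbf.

Cap-side area A_cap = π/4 × (6.15 in)² = 29.71 in^2
Rod-side annular area A_ann = π/4 × (6.15² − 4.23²) = 15.65 in^2
Net thrust = P_cap·A_cap − P_rod·A_ann = 1.001e5 lbf − 6371 lbf

F ≈ 93700 lbf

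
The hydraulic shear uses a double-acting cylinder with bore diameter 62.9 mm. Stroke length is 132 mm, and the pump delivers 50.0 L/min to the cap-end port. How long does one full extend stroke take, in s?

t ≈ 0.492 s

Cap-side area A_cap = π/4 × (62.9 mm)² = 3107 mm^2
Swept volume V = A × L; t = V / Q = A·L / Q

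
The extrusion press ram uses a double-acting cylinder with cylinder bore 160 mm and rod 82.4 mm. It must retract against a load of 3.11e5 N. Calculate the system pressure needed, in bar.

P ≈ 211 bar

Rod-side annular area A_ann = π/4 × (160² − 82.4²) = 14770 mm^2
Retraction: pressure acts on the annular area.
P = F / A = 3.11e5 N / A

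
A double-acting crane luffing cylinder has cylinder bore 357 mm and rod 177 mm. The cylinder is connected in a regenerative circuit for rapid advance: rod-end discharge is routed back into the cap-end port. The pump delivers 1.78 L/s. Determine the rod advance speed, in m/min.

In regeneration the rod-end outflow joins the pump flow into the cap end, so the net volume the pump must supply per unit advance equals the rod cross-section area.
Rod cross-section A_rod = π/4 × (177 mm)² = 24610 mm^2
v = Q_pump / A_rod

v ≈ 4.34 m/min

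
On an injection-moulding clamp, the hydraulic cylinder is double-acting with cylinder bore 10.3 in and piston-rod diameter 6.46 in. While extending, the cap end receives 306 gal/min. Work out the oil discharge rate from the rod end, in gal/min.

Cap-side area A_cap = π/4 × (10.3 in)² = 83.32 in^2
Rod-side annular area A_ann = π/4 × (10.3² − 6.46²) = 50.55 in^2
Piston speed v = Q_in/A_cap; rod-end outflow Q_out = v × A_ann = Q_in × A_ann/A_cap.

Q_out ≈ 186 gal/min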